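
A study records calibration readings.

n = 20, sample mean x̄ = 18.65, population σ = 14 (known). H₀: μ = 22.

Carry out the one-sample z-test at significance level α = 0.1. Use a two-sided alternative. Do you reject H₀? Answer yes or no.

SE = σ/√n = 14/√20 = 3.1305
z = (x̄−μ₀)/SE = (18.65−22)/3.1305 = -1.0701
p-value (two-sided) = 0.28457
At α=0.1: p ≥ α → fail to reject H₀

reject H₀: no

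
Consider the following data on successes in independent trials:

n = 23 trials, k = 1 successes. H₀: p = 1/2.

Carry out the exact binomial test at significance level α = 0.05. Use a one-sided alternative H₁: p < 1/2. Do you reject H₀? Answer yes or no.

reject H₀: yes

Exact binomial: n=23, k=1, p₀=1/2=0.5000
P(X≤1) from Σ C(n,i)·p₀^i·(1−p₀)^(n−i)
p-value (one-sided, H₁ less) = 0.00000
At α=0.05: p < α → reject H₀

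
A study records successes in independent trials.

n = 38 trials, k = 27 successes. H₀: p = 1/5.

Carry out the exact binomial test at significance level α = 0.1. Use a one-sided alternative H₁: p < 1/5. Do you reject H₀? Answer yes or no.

Exact binomial: n=38, k=27, p₀=1/5=0.2000
P(X≤27) from Σ C(n,i)·p₀^i·(1−p₀)^(n−i)
p-value (one-sided, H₁ less) = 1.00000
At α=0.1: p ≥ α → fail to reject H₀

reject H₀: no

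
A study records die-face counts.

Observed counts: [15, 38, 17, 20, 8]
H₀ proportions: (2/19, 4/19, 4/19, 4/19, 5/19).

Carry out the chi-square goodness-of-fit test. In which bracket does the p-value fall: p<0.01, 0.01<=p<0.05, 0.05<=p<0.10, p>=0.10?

p-value bracket: p<0.01

n = 98; E_i = n·p_i = [10.32, 20.63, 20.63, 20.63, 25.79]
χ² = (15−10.32)²/10.32 + (38−20.63)²/20.63 + (17−20.63)²/20.63 + (20−20.63)²/20.63 + (8−25.79)²/25.79 = 29.6781
df = 4
p-value (upper-tail) = 0.00001
→ bracket: p<0.01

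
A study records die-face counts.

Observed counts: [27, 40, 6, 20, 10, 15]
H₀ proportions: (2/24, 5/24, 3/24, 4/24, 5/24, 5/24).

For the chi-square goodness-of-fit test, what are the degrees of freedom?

degrees of freedom = 5

df = k − 1 = 6 − 1 = 5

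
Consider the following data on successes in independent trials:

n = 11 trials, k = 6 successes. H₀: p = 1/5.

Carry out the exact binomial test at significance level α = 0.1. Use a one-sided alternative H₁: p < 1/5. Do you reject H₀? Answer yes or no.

Exact binomial: n=11, k=6, p₀=1/5=0.2000
P(X≤6) from Σ C(n,i)·p₀^i·(1−p₀)^(n−i)
p-value (one-sided, H₁ less) = 0.99803
At α=0.1: p ≥ α → fail to reject H₀

reject H₀: no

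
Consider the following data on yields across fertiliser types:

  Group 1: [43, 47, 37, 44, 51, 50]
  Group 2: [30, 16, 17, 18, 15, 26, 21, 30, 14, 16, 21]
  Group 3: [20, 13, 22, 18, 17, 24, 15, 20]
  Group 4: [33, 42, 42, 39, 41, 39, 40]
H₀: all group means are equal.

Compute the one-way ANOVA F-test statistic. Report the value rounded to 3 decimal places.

test statistic = 60.315

Group means [45.33, 20.36, 18.62, 39.43], grand mean 28.781
SSB = Σnᵢ(x̄ᵢ−x̄)² = 4042.001; SSW = ΣΣ(x−x̄ᵢ)² = 625.468
MSB = 4042.001/3 = 1347.3336; MSW = 625.468/28 = 22.3381
F = MSB/MSW = 60.3154
df = (3, 28)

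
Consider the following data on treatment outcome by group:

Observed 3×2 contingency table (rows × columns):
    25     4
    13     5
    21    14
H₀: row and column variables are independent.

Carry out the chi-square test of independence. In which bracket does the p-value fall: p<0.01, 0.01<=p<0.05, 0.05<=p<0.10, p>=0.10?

Row totals [29, 18, 35], col totals [59, 23], n=82
χ² = (25−20.87)²/20.87 + (4−8.13)²/8.13 + (13−12.95)²/12.95 + (5−5.05)²/5.05 + (21−25.18)²/25.18 + (14−9.82)²/9.82 = 5.3980
df = 2
p-value (upper-tail) = 0.06727
→ bracket: 0.05<=p<0.10

p-value bracket: 0.05<=p<0.10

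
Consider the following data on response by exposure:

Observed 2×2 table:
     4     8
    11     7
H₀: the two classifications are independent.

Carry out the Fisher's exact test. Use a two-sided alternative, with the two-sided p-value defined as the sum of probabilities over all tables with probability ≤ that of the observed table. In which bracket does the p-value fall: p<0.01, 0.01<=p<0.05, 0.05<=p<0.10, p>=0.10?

p-value bracket: p>=0.10

Margins: r₁=12, r₂=18, c₁=15, c₂=15, n=30
p_obs = C(12,4)·C(18,11)/C(30,15); sum pmf over tables with pmf ≤ p_obs
p-value (two-sided) = 0.26354
→ bracket: p>=0.10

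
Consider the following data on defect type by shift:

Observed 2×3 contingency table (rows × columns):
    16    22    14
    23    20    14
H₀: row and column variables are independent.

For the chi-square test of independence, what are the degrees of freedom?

df = (r−1)(c−1) = (2−1)·(3−1) = 2

degrees of freedom = 2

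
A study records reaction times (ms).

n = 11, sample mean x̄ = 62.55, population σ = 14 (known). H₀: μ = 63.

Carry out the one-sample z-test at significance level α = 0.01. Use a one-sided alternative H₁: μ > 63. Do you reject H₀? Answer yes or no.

reject H₀: no

SE = σ/√n = 14/√11 = 4.2212
z = (x̄−μ₀)/SE = (62.55−63)/4.2212 = -0.1066
p-value (one-sided, H₁ greater) = 0.54245
At α=0.01: p ≥ α → fail to reject H₀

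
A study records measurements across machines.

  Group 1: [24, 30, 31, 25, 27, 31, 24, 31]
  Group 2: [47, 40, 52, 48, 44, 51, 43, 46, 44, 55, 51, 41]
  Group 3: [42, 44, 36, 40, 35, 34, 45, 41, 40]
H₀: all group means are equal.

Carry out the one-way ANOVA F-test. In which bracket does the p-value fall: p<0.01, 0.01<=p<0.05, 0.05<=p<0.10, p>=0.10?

p-value bracket: p<0.01

Group means [27.88, 46.83, 39.67], grand mean 39.379
SSB = Σnᵢ(x̄ᵢ−x̄)² = 1726.286; SSW = ΣΣ(x−x̄ᵢ)² = 436.542
MSB = 1726.286/2 = 863.1430; MSW = 436.542/26 = 16.7901
F = MSB/MSW = 51.4080
df = (2, 26)
p-value (upper-tail) = 0.00000
→ bracket: p<0.01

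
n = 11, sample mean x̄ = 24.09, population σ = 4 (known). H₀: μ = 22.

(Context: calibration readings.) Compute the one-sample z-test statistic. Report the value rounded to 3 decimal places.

test statistic = 1.733

SE = σ/√n = 4/√11 = 1.2060
z = (x̄−μ₀)/SE = (24.09−22)/1.2060 = 1.7329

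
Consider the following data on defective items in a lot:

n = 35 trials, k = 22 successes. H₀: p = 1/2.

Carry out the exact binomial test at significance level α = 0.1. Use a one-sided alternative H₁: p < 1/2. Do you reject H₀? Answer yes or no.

Exact binomial: n=35, k=22, p₀=1/2=0.5000
P(X≤22) from Σ C(n,i)·p₀^i·(1−p₀)^(n−i)
p-value (one-sided, H₁ less) = 0.95523
At α=0.1: p ≥ α → fail to reject H₀

reject H₀: no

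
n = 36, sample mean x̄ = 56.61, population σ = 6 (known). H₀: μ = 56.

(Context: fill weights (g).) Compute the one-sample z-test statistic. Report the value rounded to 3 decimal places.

test statistic = 0.610

SE = σ/√n = 6/√36 = 1.0000
z = (x̄−μ₀)/SE = (56.61−56)/1.0000 = 0.6100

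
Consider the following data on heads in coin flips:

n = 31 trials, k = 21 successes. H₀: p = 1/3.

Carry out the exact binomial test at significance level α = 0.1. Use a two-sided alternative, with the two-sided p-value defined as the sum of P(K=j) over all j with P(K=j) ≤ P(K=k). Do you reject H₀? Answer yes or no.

reject H₀: yes

Exact binomial: n=31, k=21, p₀=1/3=0.3333
P(X=j) = C(n,j)·p₀^j·(1−p₀)^(n−j); p = Σ P(X=j) over j with P(X=j) ≤ P(X=21)
p-value (two-sided) = 0.00015
At α=0.1: p < α → reject H₀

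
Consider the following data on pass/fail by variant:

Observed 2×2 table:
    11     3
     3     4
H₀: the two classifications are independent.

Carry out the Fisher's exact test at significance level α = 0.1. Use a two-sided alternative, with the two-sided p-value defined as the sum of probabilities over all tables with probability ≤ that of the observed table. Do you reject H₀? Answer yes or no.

reject H₀: no

Margins: r₁=14, r₂=7, c₁=14, c₂=7, n=21
p_obs = C(14,11)·C(7,3)/C(21,14); sum pmf over tables with pmf ≤ p_obs
p-value (two-sided) = 0.15636
At α=0.1: p ≥ α → fail to reject H₀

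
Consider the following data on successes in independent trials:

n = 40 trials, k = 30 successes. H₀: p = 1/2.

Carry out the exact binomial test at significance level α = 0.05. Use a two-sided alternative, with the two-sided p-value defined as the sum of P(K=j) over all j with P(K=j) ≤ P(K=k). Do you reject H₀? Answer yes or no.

Exact binomial: n=40, k=30, p₀=1/2=0.5000
P(X=j) = C(n,j)·p₀^j·(1−p₀)^(n−j); p = Σ P(X=j) over j with P(X=j) ≤ P(X=30)
p-value (two-sided) = 0.00222
At α=0.05: p < α → reject H₀

reject H₀: yes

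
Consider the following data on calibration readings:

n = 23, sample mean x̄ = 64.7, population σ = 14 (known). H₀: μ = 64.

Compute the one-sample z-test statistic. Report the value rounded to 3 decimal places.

SE = σ/√n = 14/√23 = 2.9192
z = (x̄−μ₀)/SE = (64.7−64)/2.9192 = 0.2398

test statistic = 0.240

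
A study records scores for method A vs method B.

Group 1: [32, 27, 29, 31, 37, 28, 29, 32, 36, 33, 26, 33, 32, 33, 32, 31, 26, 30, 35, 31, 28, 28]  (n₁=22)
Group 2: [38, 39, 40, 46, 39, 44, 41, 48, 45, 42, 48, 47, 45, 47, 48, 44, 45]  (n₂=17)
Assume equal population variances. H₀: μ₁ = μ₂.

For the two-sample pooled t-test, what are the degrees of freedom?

df = n₁ + n₂ − 2 = 22 + 17 − 2 = 37

degrees of freedom = 37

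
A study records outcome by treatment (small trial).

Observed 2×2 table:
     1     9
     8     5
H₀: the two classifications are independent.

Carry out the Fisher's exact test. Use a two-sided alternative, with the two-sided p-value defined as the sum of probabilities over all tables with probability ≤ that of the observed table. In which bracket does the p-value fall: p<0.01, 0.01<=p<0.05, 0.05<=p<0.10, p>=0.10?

p-value bracket: 0.01<=p<0.05

Margins: r₁=10, r₂=13, c₁=9, c₂=14, n=23
p_obs = C(10,1)·C(13,8)/C(23,9); sum pmf over tables with pmf ≤ p_obs
p-value (two-sided) = 0.02881
→ bracket: 0.01<=p<0.05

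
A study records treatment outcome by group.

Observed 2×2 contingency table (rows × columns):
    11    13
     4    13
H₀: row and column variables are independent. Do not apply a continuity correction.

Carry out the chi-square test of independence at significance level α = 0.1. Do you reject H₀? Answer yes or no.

Row totals [24, 17], col totals [15, 26], n=41
χ² = (11−8.78)²/8.78 + (13−15.22)²/15.22 + (4−6.22)²/6.22 + (13−10.78)²/10.78 = 2.1337
df = 1
p-value (upper-tail) = 0.14409
At α=0.1: p ≥ α → fail to reject H₀

reject H₀: no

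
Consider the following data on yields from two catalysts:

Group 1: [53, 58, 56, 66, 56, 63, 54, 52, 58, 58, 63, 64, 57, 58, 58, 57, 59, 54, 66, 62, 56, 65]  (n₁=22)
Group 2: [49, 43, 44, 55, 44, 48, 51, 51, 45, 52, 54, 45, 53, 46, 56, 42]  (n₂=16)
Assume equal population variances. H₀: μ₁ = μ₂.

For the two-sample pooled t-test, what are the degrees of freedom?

df = n₁ + n₂ − 2 = 22 + 16 − 2 = 36

degrees of freedom = 36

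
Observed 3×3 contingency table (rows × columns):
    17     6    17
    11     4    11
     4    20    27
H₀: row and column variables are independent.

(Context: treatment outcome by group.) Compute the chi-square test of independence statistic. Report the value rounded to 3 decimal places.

test statistic = 19.754

Row totals [40, 26, 51], col totals [32, 30, 55], n=117
χ² = (17−10.94)²/10.94 + (6−10.26)²/10.26 + (17−18.80)²/18.80 + (11−7.11)²/7.11 + (4−6.67)²/6.67 + (11−12.22)²/12.22 + (4−13.95)²/13.95 + (20−13.08)²/13.08 + (27−23.97)²/23.97 = 19.7544
df = 4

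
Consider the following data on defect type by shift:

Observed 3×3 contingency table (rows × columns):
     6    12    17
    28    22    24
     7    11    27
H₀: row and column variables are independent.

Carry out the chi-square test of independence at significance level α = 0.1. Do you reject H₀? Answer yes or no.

Row totals [35, 74, 45], col totals [41, 45, 68], n=154
χ² = (6−9.32)²/9.32 + (12−10.23)²/10.23 + (17−15.45)²/15.45 + (28−19.70)²/19.70 + (22−21.62)²/21.62 + (24−32.68)²/32.68 + (7−11.98)²/11.98 + (11−13.15)²/13.15 + (27−19.87)²/19.87 = 12.4291
df = 4
p-value (upper-tail) = 0.01443
At α=0.1: p < α → reject H₀

reject H₀: yes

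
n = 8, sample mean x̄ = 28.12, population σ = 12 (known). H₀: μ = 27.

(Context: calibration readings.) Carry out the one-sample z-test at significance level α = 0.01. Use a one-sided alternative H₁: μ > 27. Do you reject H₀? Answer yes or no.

reject H₀: no

SE = σ/√n = 12/√8 = 4.2426
z = (x̄−μ₀)/SE = (28.12−27)/4.2426 = 0.2640
p-value (one-sided, H₁ greater) = 0.39590
At α=0.01: p ≥ α → fail to reject H₀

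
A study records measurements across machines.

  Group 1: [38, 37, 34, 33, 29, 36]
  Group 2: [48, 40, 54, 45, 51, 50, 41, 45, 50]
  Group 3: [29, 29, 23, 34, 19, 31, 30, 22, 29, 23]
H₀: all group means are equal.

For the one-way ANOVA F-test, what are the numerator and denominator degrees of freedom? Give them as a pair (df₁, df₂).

degrees of freedom = [2, 22]

k = 3 groups, N = 25 total
df = (k−1, N−k) = (3−1, 25−3) = (2, 22)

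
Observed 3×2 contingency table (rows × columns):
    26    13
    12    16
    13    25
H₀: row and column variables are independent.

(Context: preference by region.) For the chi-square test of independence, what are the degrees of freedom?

df = (r−1)(c−1) = (3−1)·(2−1) = 2

degrees of freedom = 2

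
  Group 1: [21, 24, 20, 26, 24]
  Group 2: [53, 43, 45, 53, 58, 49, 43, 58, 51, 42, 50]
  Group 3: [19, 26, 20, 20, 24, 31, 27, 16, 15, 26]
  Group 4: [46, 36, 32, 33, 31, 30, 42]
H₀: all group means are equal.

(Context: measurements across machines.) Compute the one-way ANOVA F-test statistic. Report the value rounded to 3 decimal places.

Group means [23.00, 49.55, 22.40, 35.71], grand mean 34.364
SSB = Σnᵢ(x̄ᵢ−x̄)² = 4625.081; SSW = ΣΣ(x−x̄ᵢ)² = 820.556
MSB = 4625.081/3 = 1541.6935; MSW = 820.556/29 = 28.2950
F = MSB/MSW = 54.4864
df = (3, 29)

test statistic = 54.486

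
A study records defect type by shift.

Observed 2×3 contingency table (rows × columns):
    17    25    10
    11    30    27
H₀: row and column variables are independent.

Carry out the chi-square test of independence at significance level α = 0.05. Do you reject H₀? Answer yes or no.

reject H₀: yes

Row totals [52, 68], col totals [28, 55, 37], n=120
χ² = (17−12.13)²/12.13 + (25−23.83)²/23.83 + (10−16.03)²/16.03 + (11−15.87)²/15.87 + (30−31.17)²/31.17 + (27−20.97)²/20.97 = 7.5520
df = 2
p-value (upper-tail) = 0.02291
At α=0.05: p < α → reject H₀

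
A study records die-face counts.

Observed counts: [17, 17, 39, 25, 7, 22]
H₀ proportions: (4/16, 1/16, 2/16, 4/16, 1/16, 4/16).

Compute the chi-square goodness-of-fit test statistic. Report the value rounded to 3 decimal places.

n = 127; E_i = n·p_i = [31.75, 7.94, 15.88, 31.75, 7.94, 31.75]
χ² = (17−31.75)²/31.75 + (17−7.94)²/7.94 + (39−15.88)²/15.88 + (25−31.75)²/31.75 + (7−7.94)²/7.94 + (22−31.75)²/31.75 = 55.4252
df = 5

test statistic = 55.425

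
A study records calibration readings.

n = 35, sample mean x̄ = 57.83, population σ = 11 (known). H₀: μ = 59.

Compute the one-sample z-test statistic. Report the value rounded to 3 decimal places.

SE = σ/√n = 11/√35 = 1.8593
z = (x̄−μ₀)/SE = (57.83−59)/1.8593 = -0.6293

test statistic = -0.629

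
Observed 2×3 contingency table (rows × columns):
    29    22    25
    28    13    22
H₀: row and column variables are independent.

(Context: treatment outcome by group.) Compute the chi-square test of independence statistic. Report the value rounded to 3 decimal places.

test statistic = 1.319

Row totals [76, 63], col totals [57, 35, 47], n=139
χ² = (29−31.17)²/31.17 + (22−19.14)²/19.14 + (25−25.70)²/25.70 + (28−25.83)²/25.83 + (13−15.86)²/15.86 + (22−21.30)²/21.30 = 1.3190
df = 2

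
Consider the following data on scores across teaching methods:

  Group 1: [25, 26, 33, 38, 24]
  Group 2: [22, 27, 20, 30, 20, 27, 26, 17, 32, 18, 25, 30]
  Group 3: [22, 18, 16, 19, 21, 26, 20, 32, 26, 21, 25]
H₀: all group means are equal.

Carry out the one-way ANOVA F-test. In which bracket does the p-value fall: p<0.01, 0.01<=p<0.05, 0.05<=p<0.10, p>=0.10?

Group means [29.20, 24.50, 22.36], grand mean 24.500
SSB = Σnᵢ(x̄ᵢ−x̄)² = 160.655; SSW = ΣΣ(x−x̄ᵢ)² = 630.345
MSB = 160.655/2 = 80.3273; MSW = 630.345/25 = 25.2138
F = MSB/MSW = 3.1858
df = (2, 25)
p-value (upper-tail) = 0.05855
→ bracket: 0.05<=p<0.10

p-value bracket: 0.05<=p<0.10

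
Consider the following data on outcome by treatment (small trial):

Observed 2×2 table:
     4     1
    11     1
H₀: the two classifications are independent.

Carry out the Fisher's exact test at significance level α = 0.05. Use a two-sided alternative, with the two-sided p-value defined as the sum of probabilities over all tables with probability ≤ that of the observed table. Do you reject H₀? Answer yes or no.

reject H₀: no

Margins: r₁=5, r₂=12, c₁=15, c₂=2, n=17
p_obs = C(5,4)·C(12,11)/C(17,15); sum pmf over tables with pmf ≤ p_obs
p-value (two-sided) = 0.51471
At α=0.05: p ≥ α → fail to reject H₀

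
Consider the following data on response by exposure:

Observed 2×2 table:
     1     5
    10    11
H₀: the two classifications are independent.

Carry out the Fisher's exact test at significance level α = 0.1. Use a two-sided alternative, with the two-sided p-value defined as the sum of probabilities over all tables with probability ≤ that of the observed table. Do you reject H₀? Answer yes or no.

Margins: r₁=6, r₂=21, c₁=11, c₂=16, n=27
p_obs = C(6,1)·C(21,10)/C(27,11); sum pmf over tables with pmf ≤ p_obs
p-value (two-sided) = 0.34968
At α=0.1: p ≥ α → fail to reject H₀

reject H₀: no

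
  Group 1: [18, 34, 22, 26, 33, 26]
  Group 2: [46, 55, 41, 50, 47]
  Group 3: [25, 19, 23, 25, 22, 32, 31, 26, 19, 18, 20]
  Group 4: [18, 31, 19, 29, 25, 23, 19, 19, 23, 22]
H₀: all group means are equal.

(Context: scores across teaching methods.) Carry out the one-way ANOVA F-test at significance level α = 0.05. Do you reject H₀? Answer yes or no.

reject H₀: yes

Group means [26.50, 47.80, 23.64, 22.80], grand mean 27.688
SSB = Σnᵢ(x̄ᵢ−x̄)² = 2450.430; SSW = ΣΣ(x−x̄ᵢ)² = 700.445
MSB = 2450.430/3 = 816.8098; MSW = 700.445/28 = 25.0159
F = MSB/MSW = 32.6516
df = (3, 28)
p-value (upper-tail) = 0.00000
At α=0.05: p < α → reject H₀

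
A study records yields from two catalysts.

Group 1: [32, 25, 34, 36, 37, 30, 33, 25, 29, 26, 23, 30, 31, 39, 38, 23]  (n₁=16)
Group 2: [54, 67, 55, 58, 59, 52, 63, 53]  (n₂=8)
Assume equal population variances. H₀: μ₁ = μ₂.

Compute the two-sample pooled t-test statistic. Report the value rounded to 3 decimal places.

x̄₁=30.688, s₁=5.275, n₁=16
x̄₂=57.625, s₂=5.236, n₂=8
s_p² = [15·5.275² + 7·5.236²]/22 = 27.6960
SE = √(s_p²·(1/16+1/8)) = 2.2788
t = (30.688−57.625)/2.2788 = -11.8208
df = 22

test statistic = -11.821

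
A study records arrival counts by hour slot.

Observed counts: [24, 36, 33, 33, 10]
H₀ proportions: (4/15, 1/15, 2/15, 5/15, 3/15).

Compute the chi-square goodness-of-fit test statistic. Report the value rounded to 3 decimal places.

n = 136; E_i = n·p_i = [36.27, 9.07, 18.13, 45.33, 27.20]
χ² = (24−36.27)²/36.27 + (36−9.07)²/9.07 + (33−18.13)²/18.13 + (33−45.33)²/45.33 + (10−27.20)²/27.20 = 110.5772
df = 4

test statistic = 110.577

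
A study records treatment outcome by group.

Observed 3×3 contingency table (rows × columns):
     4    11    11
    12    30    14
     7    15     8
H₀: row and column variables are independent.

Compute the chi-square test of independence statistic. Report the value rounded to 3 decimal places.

test statistic = 2.837

Row totals [26, 56, 30], col totals [23, 56, 33], n=112
χ² = (4−5.34)²/5.34 + (11−13.00)²/13.00 + (11−7.66)²/7.66 + (12−11.50)²/11.50 + (30−28.00)²/28.00 + (14−16.50)²/16.50 + (7−6.16)²/6.16 + (15−15.00)²/15.00 + (8−8.84)²/8.84 = 2.8366
df = 4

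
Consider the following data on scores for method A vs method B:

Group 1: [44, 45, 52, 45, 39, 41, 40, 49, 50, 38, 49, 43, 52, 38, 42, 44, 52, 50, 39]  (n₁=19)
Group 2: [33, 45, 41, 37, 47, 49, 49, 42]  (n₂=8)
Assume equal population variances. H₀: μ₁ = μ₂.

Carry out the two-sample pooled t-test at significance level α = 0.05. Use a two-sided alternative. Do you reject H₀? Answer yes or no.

reject H₀: no

x̄₁=44.842, s₁=5.025, n₁=19
x̄₂=42.875, s₂=5.768, n₂=8
s_p² = [18·5.025² + 7·5.768²]/25 = 27.4961
SE = √(s_p²·(1/19+1/8)) = 2.2100
t = (44.842−42.875)/2.2100 = 0.8901
df = 25
p-value (two-sided) = 0.38191
At α=0.05: p ≥ α → fail to reject H₀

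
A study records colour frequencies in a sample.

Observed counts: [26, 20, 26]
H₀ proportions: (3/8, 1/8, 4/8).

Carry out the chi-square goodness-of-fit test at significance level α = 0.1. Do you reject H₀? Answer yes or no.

reject H₀: yes

n = 72; E_i = n·p_i = [27.00, 9.00, 36.00]
χ² = (26−27.00)²/27.00 + (20−9.00)²/9.00 + (26−36.00)²/36.00 = 16.2593
df = 2
p-value (upper-tail) = 0.00029
At α=0.1: p < α → reject H₀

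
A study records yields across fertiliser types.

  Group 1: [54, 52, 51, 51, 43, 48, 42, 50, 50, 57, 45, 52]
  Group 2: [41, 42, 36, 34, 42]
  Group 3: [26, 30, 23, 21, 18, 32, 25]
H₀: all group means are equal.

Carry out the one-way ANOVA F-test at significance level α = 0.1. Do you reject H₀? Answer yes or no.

Group means [49.58, 39.00, 25.00], grand mean 40.208
SSB = Σnᵢ(x̄ᵢ−x̄)² = 2681.042; SSW = ΣΣ(x−x̄ᵢ)² = 414.917
MSB = 2681.042/2 = 1340.5208; MSW = 414.917/21 = 19.7579
F = MSB/MSW = 67.8472
df = (2, 21)
p-value (upper-tail) = 0.00000
At α=0.1: p < α → reject H₀

reject H₀: yes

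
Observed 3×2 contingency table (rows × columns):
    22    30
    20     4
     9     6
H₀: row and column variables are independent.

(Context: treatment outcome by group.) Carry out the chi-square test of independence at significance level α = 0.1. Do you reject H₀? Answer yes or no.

reject H₀: yes

Row totals [52, 24, 15], col totals [51, 40], n=91
χ² = (22−29.14)²/29.14 + (30−22.86)²/22.86 + (20−13.45)²/13.45 + (4−10.55)²/10.55 + (9−8.41)²/8.41 + (6−6.59)²/6.59 = 11.3334
df = 2
p-value (upper-tail) = 0.00346
At α=0.1: p < α → reject H₀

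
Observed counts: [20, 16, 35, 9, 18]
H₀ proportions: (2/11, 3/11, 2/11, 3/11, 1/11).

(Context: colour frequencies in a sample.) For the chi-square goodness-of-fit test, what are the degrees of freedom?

degrees of freedom = 4

df = k − 1 = 5 − 1 = 4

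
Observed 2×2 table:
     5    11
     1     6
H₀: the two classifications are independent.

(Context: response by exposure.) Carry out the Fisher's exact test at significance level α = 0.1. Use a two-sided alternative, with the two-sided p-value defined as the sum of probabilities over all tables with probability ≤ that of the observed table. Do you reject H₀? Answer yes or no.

reject H₀: no

Margins: r₁=16, r₂=7, c₁=6, c₂=17, n=23
p_obs = C(16,5)·C(7,1)/C(23,6); sum pmf over tables with pmf ≤ p_obs
p-value (two-sided) = 0.62139
At α=0.1: p ≥ α → fail to reject H₀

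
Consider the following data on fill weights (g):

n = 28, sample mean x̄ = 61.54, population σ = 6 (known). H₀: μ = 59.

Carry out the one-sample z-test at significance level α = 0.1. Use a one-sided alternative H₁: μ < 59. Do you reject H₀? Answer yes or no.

SE = σ/√n = 6/√28 = 1.1339
z = (x̄−μ₀)/SE = (61.54−59)/1.1339 = 2.2401
p-value (one-sided, H₁ less) = 0.98746
At α=0.1: p ≥ α → fail to reject H₀

reject H₀: no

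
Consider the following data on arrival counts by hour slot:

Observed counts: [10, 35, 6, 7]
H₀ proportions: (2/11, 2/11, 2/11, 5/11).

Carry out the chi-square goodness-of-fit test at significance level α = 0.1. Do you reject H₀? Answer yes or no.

n = 58; E_i = n·p_i = [10.55, 10.55, 10.55, 26.36]
χ² = (10−10.55)²/10.55 + (35−10.55)²/10.55 + (6−10.55)²/10.55 + (7−26.36)²/26.36 = 72.9190
df = 3
p-value (upper-tail) = 0.00000
At α=0.1: p < α → reject H₀

reject H₀: yes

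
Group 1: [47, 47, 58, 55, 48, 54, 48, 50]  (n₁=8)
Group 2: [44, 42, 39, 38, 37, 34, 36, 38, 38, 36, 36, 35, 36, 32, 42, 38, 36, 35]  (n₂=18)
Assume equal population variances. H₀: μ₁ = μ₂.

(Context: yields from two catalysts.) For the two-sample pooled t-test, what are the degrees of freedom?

df = n₁ + n₂ − 2 = 8 + 18 − 2 = 24

degrees of freedom = 24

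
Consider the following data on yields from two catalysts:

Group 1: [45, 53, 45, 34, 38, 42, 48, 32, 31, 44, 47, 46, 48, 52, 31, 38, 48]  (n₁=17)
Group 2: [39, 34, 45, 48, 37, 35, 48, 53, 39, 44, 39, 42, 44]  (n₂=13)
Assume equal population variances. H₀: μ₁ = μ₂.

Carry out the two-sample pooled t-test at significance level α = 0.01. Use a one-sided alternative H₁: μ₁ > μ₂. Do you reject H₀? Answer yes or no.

reject H₀: no

x̄₁=42.471, s₁=7.186, n₁=17
x̄₂=42.077, s₂=5.590, n₂=13
s_p² = [16·7.186² + 12·5.590²]/28 = 42.8985
SE = √(s_p²·(1/17+1/13)) = 2.4132
t = (42.471−42.077)/2.4132 = 0.1631
df = 28
p-value (one-sided, H₁ greater) = 0.43579
At α=0.01: p ≥ α → fail to reject H₀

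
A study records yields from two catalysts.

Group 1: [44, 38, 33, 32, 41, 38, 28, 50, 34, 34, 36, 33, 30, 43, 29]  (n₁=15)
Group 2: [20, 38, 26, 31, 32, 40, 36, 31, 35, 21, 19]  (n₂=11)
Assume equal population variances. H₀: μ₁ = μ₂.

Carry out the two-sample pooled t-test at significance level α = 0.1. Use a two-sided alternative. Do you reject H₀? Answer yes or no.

reject H₀: yes

x̄₁=36.200, s₁=6.167, n₁=15
x̄₂=29.909, s₂=7.409, n₂=11
s_p² = [14·6.167² + 10·7.409²]/24 = 45.0545
SE = √(s_p²·(1/15+1/11)) = 2.6645
t = (36.200−29.909)/2.6645 = 2.3610
df = 24
p-value (two-sided) = 0.02669
At α=0.1: p < α → reject H₀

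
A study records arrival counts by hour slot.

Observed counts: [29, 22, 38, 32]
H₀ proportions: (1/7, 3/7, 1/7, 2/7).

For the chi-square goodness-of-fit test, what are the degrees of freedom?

degrees of freedom = 3

df = k − 1 = 4 − 1 = 3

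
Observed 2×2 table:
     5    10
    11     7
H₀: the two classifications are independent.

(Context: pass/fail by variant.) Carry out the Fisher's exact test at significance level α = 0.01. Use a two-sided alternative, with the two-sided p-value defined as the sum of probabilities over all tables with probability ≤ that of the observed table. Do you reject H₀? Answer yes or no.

Margins: r₁=15, r₂=18, c₁=16, c₂=17, n=33
p_obs = C(15,5)·C(18,11)/C(33,16); sum pmf over tables with pmf ≤ p_obs
p-value (two-sided) = 0.16632
At α=0.01: p ≥ α → fail to reject H₀

reject H₀: no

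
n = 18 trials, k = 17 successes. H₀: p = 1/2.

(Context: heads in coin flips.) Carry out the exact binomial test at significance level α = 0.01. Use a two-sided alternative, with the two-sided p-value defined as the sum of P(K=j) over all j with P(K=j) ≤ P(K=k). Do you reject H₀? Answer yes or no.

Exact binomial: n=18, k=17, p₀=1/2=0.5000
P(X=j) = C(n,j)·p₀^j·(1−p₀)^(n−j); p = Σ P(X=j) over j with P(X=j) ≤ P(X=17)
p-value (two-sided) = 0.00014
At α=0.01: p < α → reject H₀

reject H₀: yes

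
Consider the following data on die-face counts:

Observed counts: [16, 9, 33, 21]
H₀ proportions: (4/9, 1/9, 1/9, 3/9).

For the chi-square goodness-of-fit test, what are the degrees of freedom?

degrees of freedom = 3

df = k − 1 = 4 − 1 = 3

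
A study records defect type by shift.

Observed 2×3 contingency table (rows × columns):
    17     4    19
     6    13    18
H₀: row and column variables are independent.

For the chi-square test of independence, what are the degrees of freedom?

degrees of freedom = 2

df = (r−1)(c−1) = (2−1)·(3−1) = 2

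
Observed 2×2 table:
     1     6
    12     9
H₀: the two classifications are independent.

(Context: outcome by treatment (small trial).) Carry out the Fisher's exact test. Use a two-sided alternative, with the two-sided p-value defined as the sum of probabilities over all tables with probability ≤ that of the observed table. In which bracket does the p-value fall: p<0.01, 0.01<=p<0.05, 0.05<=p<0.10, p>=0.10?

p-value bracket: 0.05<=p<0.10

Margins: r₁=7, r₂=21, c₁=13, c₂=15, n=28
p_obs = C(7,1)·C(21,12)/C(28,13); sum pmf over tables with pmf ≤ p_obs
p-value (two-sided) = 0.08357
→ bracket: 0.05<=p<0.10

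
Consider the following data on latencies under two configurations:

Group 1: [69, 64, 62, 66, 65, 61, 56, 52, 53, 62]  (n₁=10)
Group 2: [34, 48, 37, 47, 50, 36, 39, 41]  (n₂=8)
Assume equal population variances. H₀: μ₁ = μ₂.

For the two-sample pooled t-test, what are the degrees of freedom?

degrees of freedom = 16

df = n₁ + n₂ − 2 = 10 + 8 − 2 = 16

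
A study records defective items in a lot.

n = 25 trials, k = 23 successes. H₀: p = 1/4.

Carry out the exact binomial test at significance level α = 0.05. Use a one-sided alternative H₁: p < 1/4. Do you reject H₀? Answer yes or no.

Exact binomial: n=25, k=23, p₀=1/4=0.2500
P(X≤23) from Σ C(n,i)·p₀^i·(1−p₀)^(n−i)
p-value (one-sided, H₁ less) = 1.00000
At α=0.05: p ≥ α → fail to reject H₀

reject H₀: no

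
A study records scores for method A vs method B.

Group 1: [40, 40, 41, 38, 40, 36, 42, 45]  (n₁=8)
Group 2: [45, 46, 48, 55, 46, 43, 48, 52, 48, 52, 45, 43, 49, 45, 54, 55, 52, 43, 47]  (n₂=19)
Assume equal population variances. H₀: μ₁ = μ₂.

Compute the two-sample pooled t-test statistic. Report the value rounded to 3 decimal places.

test statistic = -5.102

x̄₁=40.250, s₁=2.659, n₁=8
x̄₂=48.211, s₂=4.036, n₂=19
s_p² = [7·2.659² + 18·4.036²]/25 = 13.7063
SE = √(s_p²·(1/8+1/19)) = 1.5603
t = (40.250−48.211)/1.5603 = -5.1018
df = 25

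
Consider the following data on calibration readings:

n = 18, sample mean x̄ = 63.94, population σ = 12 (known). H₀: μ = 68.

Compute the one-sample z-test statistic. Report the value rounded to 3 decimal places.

test statistic = -1.435

SE = σ/√n = 12/√18 = 2.8284
z = (x̄−μ₀)/SE = (63.94−68)/2.8284 = -1.4354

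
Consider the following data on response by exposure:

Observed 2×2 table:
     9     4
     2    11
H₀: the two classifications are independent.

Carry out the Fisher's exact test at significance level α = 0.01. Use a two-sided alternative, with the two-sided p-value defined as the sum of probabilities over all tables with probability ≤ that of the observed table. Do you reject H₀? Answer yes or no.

Margins: r₁=13, r₂=13, c₁=11, c₂=15, n=26
p_obs = C(13,9)·C(13,2)/C(26,11); sum pmf over tables with pmf ≤ p_obs
p-value (two-sided) = 0.01542
At α=0.01: p ≥ α → fail to reject H₀

reject H₀: no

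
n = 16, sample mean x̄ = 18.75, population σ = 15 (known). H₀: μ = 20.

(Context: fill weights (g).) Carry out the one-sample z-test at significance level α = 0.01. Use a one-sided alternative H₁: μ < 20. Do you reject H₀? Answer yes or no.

SE = σ/√n = 15/√16 = 3.7500
z = (x̄−μ₀)/SE = (18.75−20)/3.7500 = -0.3333
p-value (one-sided, H₁ less) = 0.36944
At α=0.01: p ≥ α → fail to reject H₀

reject H₀: no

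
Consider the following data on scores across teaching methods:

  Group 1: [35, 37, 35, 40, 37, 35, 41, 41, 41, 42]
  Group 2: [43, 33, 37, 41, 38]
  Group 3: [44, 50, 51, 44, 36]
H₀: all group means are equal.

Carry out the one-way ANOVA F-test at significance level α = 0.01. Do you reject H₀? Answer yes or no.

Group means [38.40, 38.40, 45.00], grand mean 40.050
SSB = Σnᵢ(x̄ᵢ−x̄)² = 163.350; SSW = ΣΣ(x−x̄ᵢ)² = 277.600
MSB = 163.350/2 = 81.6750; MSW = 277.600/17 = 16.3294
F = MSB/MSW = 5.0017
df = (2, 17)
p-value (upper-tail) = 0.01958
At α=0.01: p ≥ α → fail to reject H₀

reject H₀: no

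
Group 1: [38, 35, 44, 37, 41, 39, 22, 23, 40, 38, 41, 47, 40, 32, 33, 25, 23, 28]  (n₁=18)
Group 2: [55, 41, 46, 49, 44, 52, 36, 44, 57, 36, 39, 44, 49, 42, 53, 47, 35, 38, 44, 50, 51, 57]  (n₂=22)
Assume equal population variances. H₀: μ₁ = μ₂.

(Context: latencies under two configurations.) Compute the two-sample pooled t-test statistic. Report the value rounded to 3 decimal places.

x̄₁=34.778, s₁=7.682, n₁=18
x̄₂=45.864, s₂=6.756, n₂=22
s_p² = [17·7.682² + 21·6.756²]/38 = 51.6237
SE = √(s_p²·(1/18+1/22)) = 2.2835
t = (34.778−45.864)/2.2835 = -4.8547
df = 38

test statistic = -4.855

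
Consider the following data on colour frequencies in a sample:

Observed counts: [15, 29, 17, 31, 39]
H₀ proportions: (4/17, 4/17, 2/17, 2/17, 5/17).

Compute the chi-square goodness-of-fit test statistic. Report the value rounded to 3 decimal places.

test statistic = 24.167

n = 131; E_i = n·p_i = [30.82, 30.82, 15.41, 15.41, 38.53]
χ² = (15−30.82)²/30.82 + (29−30.82)²/30.82 + (17−15.41)²/15.41 + (31−15.41)²/15.41 + (39−38.53)²/38.53 = 24.1672
df = 4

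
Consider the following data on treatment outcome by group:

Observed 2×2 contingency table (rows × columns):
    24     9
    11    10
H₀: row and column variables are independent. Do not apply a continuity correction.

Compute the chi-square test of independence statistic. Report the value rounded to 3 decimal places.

Row totals [33, 21], col totals [35, 19], n=54
χ² = (24−21.39)²/21.39 + (9−11.61)²/11.61 + (11−13.61)²/13.61 + (10−7.39)²/7.39 = 2.3296
df = 1

test statistic = 2.330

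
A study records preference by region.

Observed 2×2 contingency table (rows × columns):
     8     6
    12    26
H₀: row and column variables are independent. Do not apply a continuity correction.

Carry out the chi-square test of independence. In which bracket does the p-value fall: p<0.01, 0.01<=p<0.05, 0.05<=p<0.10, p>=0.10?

Row totals [14, 38], col totals [20, 32], n=52
χ² = (8−5.38)²/5.38 + (6−8.62)²/8.62 + (12−14.62)²/14.62 + (26−23.38)²/23.38 = 2.8248
df = 1
p-value (upper-tail) = 0.09282
→ bracket: 0.05<=p<0.10

p-value bracket: 0.05<=p<0.10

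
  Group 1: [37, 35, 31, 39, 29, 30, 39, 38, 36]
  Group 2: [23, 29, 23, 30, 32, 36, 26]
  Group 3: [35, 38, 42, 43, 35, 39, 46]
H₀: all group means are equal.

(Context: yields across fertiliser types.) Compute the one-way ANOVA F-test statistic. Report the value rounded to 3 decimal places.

Group means [34.89, 28.43, 39.71], grand mean 34.391
SSB = Σnᵢ(x̄ᵢ−x̄)² = 449.447; SSW = ΣΣ(x−x̄ᵢ)² = 364.032
MSB = 449.447/2 = 224.7233; MSW = 364.032/20 = 18.2016
F = MSB/MSW = 12.3464
df = (2, 20)

test statistic = 12.346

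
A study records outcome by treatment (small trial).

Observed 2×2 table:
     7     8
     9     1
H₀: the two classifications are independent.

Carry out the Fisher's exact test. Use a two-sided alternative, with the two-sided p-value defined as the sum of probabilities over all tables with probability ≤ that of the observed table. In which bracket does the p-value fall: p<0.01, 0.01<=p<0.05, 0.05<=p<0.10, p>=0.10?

p-value bracket: 0.01<=p<0.05

Margins: r₁=15, r₂=10, c₁=16, c₂=9, n=25
p_obs = C(15,7)·C(10,9)/C(25,16); sum pmf over tables with pmf ≤ p_obs
p-value (two-sided) = 0.04045
→ bracket: 0.01<=p<0.05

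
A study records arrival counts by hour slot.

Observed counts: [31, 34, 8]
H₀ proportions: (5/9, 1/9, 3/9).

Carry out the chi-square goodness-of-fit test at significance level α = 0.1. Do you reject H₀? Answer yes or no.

reject H₀: yes

n = 73; E_i = n·p_i = [40.56, 8.11, 24.33]
χ² = (31−40.56)²/40.56 + (34−8.11)²/8.11 + (8−24.33)²/24.33 = 95.8466
df = 2
p-value (upper-tail) = 0.00000
At α=0.1: p < α → reject H₀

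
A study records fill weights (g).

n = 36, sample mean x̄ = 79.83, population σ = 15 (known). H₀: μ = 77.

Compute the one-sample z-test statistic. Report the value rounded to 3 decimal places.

test statistic = 1.132

SE = σ/√n = 15/√36 = 2.5000
z = (x̄−μ₀)/SE = (79.83−77)/2.5000 = 1.1320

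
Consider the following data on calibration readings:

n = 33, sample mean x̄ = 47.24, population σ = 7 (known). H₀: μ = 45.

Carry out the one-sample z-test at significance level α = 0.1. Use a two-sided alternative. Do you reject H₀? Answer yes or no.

reject H₀: yes

SE = σ/√n = 7/√33 = 1.2185
z = (x̄−μ₀)/SE = (47.24−45)/1.2185 = 1.8383
p-value (two-sided) = 0.06602
At α=0.1: p < α → reject H₀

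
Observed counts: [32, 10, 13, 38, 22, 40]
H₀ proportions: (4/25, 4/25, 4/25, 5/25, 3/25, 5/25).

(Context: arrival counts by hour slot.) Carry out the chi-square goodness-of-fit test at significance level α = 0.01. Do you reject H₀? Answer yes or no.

reject H₀: yes

n = 155; E_i = n·p_i = [24.80, 24.80, 24.80, 31.00, 18.60, 31.00]
χ² = (32−24.80)²/24.80 + (10−24.80)²/24.80 + (13−24.80)²/24.80 + (38−31.00)²/31.00 + (22−18.60)²/18.60 + (40−31.00)²/31.00 = 21.3522
df = 5
p-value (upper-tail) = 0.00069
At α=0.01: p < α → reject H₀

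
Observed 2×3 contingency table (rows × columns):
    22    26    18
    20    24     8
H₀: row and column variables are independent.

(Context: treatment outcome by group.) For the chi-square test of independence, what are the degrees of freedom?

degrees of freedom = 2

df = (r−1)(c−1) = (2−1)·(3−1) = 2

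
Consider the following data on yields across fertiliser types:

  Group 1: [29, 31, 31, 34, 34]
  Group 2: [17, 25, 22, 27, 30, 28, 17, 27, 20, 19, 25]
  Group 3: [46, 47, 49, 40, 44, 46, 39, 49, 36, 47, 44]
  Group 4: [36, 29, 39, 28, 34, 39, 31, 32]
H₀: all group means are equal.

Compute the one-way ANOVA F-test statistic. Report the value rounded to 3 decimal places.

test statistic = 46.718

Group means [31.80, 23.36, 44.27, 33.50], grand mean 33.457
SSB = Σnᵢ(x̄ᵢ−x̄)² = 2421.158; SSW = ΣΣ(x−x̄ᵢ)² = 535.527
MSB = 2421.158/3 = 807.0528; MSW = 535.527/31 = 17.2751
F = MSB/MSW = 46.7178
df = (3, 31)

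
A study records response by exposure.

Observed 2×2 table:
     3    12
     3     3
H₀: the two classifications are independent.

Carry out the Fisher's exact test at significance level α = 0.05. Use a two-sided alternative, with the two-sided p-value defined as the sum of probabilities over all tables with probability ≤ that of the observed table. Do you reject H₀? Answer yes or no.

reject H₀: no

Margins: r₁=15, r₂=6, c₁=6, c₂=15, n=21
p_obs = C(15,3)·C(6,3)/C(21,6); sum pmf over tables with pmf ≤ p_obs
p-value (two-sided) = 0.29063
At α=0.05: p ≥ α → fail to reject H₀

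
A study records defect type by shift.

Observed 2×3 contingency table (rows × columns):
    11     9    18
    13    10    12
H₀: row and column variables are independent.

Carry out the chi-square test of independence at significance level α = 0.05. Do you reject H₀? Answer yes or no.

reject H₀: no

Row totals [38, 35], col totals [24, 19, 30], n=73
χ² = (11−12.49)²/12.49 + (9−9.89)²/9.89 + (18−15.62)²/15.62 + (13−11.51)²/11.51 + (10−9.11)²/9.11 + (12−14.38)²/14.38 = 1.2982
df = 2
p-value (upper-tail) = 0.52252
At α=0.05: p ≥ α → fail to reject H₀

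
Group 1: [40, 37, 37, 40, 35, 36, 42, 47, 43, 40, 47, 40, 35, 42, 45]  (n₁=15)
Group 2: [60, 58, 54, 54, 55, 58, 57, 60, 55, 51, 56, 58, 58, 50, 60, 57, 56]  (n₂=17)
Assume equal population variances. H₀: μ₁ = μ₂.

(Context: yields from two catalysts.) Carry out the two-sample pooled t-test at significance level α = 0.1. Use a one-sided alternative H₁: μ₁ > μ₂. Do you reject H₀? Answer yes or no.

x̄₁=40.400, s₁=3.979, n₁=15
x̄₂=56.294, s₂=2.910, n₂=17
s_p² = [14·3.979² + 16·2.910²]/30 = 11.9043
SE = √(s_p²·(1/15+1/17)) = 1.2222
t = (40.400−56.294)/1.2222 = -13.0041
df = 30
p-value (one-sided, H₁ greater) = 1.00000
At α=0.1: p ≥ α → fail to reject H₀

reject H₀: no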